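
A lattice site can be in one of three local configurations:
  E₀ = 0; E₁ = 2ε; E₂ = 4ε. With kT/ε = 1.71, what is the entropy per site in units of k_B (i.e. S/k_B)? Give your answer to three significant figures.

Eᵢ/kT = 0, 1.1696, 2.3392.
Z = Σ e^(−Eᵢ/kT) = e^(−0) + e^(−1.1696) + e^(−2.3392) = 1.0000 + 0.31049 + 0.096405 = 1.4069.
⟨E⟩ = Σ EᵢPᵢ = 0.71547 ε.
S/k_B = ln Z + ⟨E⟩/kT = ln(1.4069) + 0.71547/1.71 = 0.34139 + 0.41840 = 0.760.

0.760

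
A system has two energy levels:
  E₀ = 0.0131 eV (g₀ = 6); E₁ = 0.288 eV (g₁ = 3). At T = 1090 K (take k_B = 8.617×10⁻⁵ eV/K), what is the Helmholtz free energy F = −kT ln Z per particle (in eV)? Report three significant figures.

k_BT = 8.617×10⁻⁵ × 1090 K = 0.093925 eV.
Eᵢ/kT = 0.13947, 3.0663.
Z = Σ gᵢe^(−Eᵢ/kT) = 6·e^(−0.13947) + 3·e^(−3.0663) = 5.2189 + 0.13978 = 5.3587.
F = −kT ln Z = −0.093925 × ln(5.3587) = −0.093925 × 1.6787 = -0.158 eV.

-0.158 eV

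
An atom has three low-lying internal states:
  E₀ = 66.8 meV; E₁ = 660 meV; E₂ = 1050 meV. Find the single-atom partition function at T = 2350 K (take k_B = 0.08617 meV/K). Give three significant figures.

k_BT = 0.08617 × 2350 K = 202.50 meV.
Eᵢ/kT = 0.32988, 3.2593, 5.1852.
Z = Σ e^(−Eᵢ/kT) = e^(−0.32988) + e^(−3.2593) + e^(−5.1852) = 0.71901 + 0.038415 + 0.0055988 = 0.76302.

Z = 0.763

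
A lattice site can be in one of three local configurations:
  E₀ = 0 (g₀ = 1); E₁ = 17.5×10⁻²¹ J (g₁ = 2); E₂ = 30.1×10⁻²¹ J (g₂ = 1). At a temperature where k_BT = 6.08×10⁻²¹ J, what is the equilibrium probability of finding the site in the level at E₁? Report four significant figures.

Eᵢ/kT = 0, 2.87829, 4.95066.
Z = Σ gᵢe^(−Eᵢ/kT) = 1·e^(−0) + 2·e^(−2.87829) + 1·e^(−4.95066) = 1.00000 + 0.112462 + 0.00707874 = 1.11954.
P₁ = g₁ e^(−E₁/kT) / Z = 0.112462/1.11954 = 0.1005.

0.1005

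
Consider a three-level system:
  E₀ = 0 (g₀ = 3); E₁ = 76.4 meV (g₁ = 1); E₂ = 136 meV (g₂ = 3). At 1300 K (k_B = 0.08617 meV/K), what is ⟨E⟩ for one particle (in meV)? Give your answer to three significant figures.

36.3 meV

k_BT = 0.08617 × 1300 K = 112.02 meV.
Eᵢ/kT = 0, 0.68202, 1.2141.
Z = Σ gᵢe^(−Eᵢ/kT) = 3·e^(−0) + 1·e^(−0.68202) + 3·e^(−1.2141) = 3.0000 + 0.50559 + 0.89093 = 4.3965.
⟨E⟩ = Σ Eᵢ gᵢe^(−Eᵢ/kT) / Z = (0·3.0000 + 76.4·0.50559 + 136·0.89093) / 4.3965 = 36.3 meV.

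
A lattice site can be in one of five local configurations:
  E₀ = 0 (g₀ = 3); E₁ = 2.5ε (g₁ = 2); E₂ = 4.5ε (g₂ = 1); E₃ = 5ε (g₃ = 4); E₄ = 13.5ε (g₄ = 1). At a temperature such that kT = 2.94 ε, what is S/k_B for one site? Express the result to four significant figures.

2.059

Eᵢ/kT = 0, 0.850340, 1.53061, 1.70068, 4.59184.
Z = Σ gᵢe^(−Eᵢ/kT) = 3·e^(−0) + 2·e^(−0.850340) + 1·e^(−1.53061) + 4·e^(−1.70068) + 1·e^(−4.59184) = 3.00000 + 0.854539 + 0.216404 + 0.730237 + 0.0101342 = 4.81131.
⟨E⟩ = Σ EᵢPᵢ = 1.43374 ε.
S/k_B = ln Z + ⟨E⟩/kT = ln(4.81131) + 1.43374/2.94 = 1.57097 + 0.487667 = 2.059.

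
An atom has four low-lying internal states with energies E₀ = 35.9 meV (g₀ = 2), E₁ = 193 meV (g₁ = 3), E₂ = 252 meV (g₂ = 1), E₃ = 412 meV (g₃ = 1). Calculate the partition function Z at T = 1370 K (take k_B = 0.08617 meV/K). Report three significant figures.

Z = 2.21

k_BT = 0.08617 × 1370 K = 118.05 meV.
Eᵢ/kT = 0.30411, 1.6349, 2.1347, 3.4900.
Z = Σ gᵢe^(−Eᵢ/kT) = 2·e^(−0.30411) + 3·e^(−1.6349) + 1·e^(−2.1347) + 1·e^(−3.4900) = 1.4756 + 0.58492 + 0.11828 + 0.030501 = 2.2093.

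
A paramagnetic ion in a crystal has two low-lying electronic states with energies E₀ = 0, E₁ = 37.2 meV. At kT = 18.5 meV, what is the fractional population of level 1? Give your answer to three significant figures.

Eᵢ/kT = 0, 2.0108.
Z = Σ e^(−Eᵢ/kT) = e^(−0) + e^(−2.0108) = 1.0000 + 0.13388 = 1.1339.
P₁ = e^(−E₁/kT) / Z = 0.13388/1.1339 = 0.118.

0.118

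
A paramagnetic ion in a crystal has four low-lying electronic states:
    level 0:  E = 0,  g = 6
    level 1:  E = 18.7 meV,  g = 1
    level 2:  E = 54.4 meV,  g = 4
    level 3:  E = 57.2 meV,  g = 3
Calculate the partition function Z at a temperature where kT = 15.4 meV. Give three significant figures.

Z = 6.49

Eᵢ/kT = 0, 1.2143, 3.5325, 3.7143.
Z = Σ gᵢe^(−Eᵢ/kT) = 6·e^(−0) + 1·e^(−1.2143) + 4·e^(−3.5325) + 3·e^(−3.7143) = 6.0000 + 0.29692 + 0.11693 + 0.073117 = 6.4870.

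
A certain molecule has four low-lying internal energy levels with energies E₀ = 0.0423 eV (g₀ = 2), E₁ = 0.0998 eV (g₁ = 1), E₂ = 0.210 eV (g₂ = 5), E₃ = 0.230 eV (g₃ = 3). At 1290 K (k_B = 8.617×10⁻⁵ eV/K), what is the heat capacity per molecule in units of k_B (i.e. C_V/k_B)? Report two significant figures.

0.53

k_BT = 8.617×10⁻⁵ × 1290 K = 0.1112 eV.
Eᵢ/kT = 0.3804, 0.8975, 1.888, 2.068.
Z = Σ gᵢe^(−Eᵢ/kT) = 2·e^(−0.3804) + 1·e^(−0.8975) + 5·e^(−1.888) + 3·e^(−2.068) = 1.367 + 0.4076 + 0.7569 + 0.3793 = 2.911.
⟨E⟩ = 0.1184 eV, ⟨E²⟩ = 0.02059 eV².
C_V/k_B = (⟨E²⟩ − ⟨E⟩²)/(kT)² = (0.02059 − 0.01402)/0.01237 = 0.53.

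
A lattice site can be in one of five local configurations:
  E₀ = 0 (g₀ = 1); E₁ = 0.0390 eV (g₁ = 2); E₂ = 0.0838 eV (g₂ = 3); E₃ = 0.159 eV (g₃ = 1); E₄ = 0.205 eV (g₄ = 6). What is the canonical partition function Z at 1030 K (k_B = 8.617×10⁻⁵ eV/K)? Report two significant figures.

k_BT = 8.617×10⁻⁵ × 1030 K = 0.08876 eV.
Eᵢ/kT = 0, 0.4394, 0.9441, 1.791, 2.310.
Z = Σ gᵢe^(−Eᵢ/kT) = 1·e^(−0) + 2·e^(−0.4394) + 3·e^(−0.9441) + 1·e^(−1.791) + 6·e^(−2.310) = 1.000 + 1.289 + 1.167 + 0.1668 + 0.5956 = 4.218.

Z = 4.2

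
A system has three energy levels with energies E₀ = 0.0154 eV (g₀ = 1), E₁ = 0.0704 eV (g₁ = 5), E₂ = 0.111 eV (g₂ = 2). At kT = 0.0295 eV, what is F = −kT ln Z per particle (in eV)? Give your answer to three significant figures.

-0.00280 eV

Eᵢ/kT = 0.52203, 2.3864, 3.7627.
Z = Σ gᵢe^(−Eᵢ/kT) = 1·e^(−0.52203) + 5·e^(−2.3864) + 2·e^(−3.7627) = 0.59331 + 0.45980 + 0.046442 = 1.0996.
F = −kT ln Z = −0.0295 × ln(1.0996) = −0.0295 × 0.094946 = -0.00280 eV.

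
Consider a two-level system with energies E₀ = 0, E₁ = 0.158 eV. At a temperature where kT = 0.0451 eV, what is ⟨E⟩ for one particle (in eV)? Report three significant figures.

Eᵢ/kT = 0, 3.5033.
Z = Σ e^(−Eᵢ/kT) = e^(−0) + e^(−3.5033) = 1.0000 + 0.030098 = 1.0301.
⟨E⟩ = Σ Eᵢ e^(−Eᵢ/kT) / Z = (0·1.0000 + 0.158·0.030098) / 1.0301 = 0.00462 eV.

0.00462 eV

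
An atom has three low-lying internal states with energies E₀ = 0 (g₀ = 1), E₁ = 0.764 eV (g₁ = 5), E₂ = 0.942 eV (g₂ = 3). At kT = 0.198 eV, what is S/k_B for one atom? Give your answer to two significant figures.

0.59

Eᵢ/kT = 0, 3.859, 4.758.
Z = Σ gᵢe^(−Eᵢ/kT) = 1·e^(−0) + 5·e^(−3.859) + 3·e^(−4.758) = 1.000 + 0.1054 + 0.02575 = 1.131.
⟨E⟩ = Σ EᵢPᵢ = 0.09265 eV.
S/k_B = ln Z + ⟨E⟩/kT = ln(1.131) + 0.09265/0.198 = 0.1231 + 0.4679 = 0.59.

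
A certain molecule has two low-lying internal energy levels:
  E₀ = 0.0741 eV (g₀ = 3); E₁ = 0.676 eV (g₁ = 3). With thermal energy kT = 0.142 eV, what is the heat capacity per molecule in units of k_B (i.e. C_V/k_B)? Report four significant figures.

Eᵢ/kT = 0.521831, 4.76056.
Z = Σ gᵢe^(−Eᵢ/kT) = 3·e^(−0.521831) + 3·e^(−4.76056) = 1.78030 + 0.0256824 = 1.80598.
⟨E⟩ = 0.0826596 eV, ⟨E²⟩ = 0.0119113 eV².
C_V/k_B = (⟨E²⟩ − ⟨E⟩²)/(kT)² = (0.0119113 − 0.00683261)/0.0201640 = 0.2519.

0.2519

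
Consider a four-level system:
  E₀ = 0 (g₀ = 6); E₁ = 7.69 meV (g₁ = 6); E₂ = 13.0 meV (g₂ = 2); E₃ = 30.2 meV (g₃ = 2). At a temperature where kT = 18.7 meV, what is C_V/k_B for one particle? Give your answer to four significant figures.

0.1245

Eᵢ/kT = 0, 0.411230, 0.695187, 1.61497.
Z = Σ gᵢe^(−Eᵢ/kT) = 6·e^(−0) + 6·e^(−0.411230) + 2·e^(−0.695187) + 2·e^(−1.61497) = 6.00000 + 3.97701 + 0.997962 + 0.397793 = 11.3728.
⟨E⟩ = 4.88623 meV, ⟨E²⟩ = 67.4103 meV².
C_V/k_B = (⟨E²⟩ − ⟨E⟩²)/(kT)² = (67.4103 − 23.8752)/349.690 = 0.1245.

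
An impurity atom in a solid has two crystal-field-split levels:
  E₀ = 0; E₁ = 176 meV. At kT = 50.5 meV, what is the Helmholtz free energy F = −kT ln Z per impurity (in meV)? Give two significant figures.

-1.5 meV

Eᵢ/kT = 0, 3.485.
Z = Σ e^(−Eᵢ/kT) = e^(−0) + e^(−3.485) = 1.000 + 0.03065 = 1.031.
F = −kT ln Z = −50.5 × ln(1.031) = −50.5 × 0.03053 = -1.5 meV.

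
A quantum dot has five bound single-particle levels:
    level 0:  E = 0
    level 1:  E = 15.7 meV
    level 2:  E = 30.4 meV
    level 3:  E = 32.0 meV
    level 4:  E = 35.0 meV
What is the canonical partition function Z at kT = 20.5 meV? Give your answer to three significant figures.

Eᵢ/kT = 0, 0.76585, 1.4829, 1.5610, 1.7073.
Z = Σ e^(−Eᵢ/kT) = e^(−0) + e^(−0.76585) + e^(−1.4829) + e^(−1.5610) + e^(−1.7073) = 1.0000 + 0.46494 + 0.22698 + 0.20993 + 0.18135 = 2.0832.

Z = 2.08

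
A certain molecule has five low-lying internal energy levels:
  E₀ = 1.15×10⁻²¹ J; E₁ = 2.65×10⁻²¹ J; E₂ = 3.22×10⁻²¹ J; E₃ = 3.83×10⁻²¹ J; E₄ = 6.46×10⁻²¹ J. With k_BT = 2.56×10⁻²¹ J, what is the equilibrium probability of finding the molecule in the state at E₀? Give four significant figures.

0.4034

Eᵢ/kT = 0.449219, 1.03516, 1.25781, 1.49609, 2.52344.
Z = Σ e^(−Eᵢ/kT) = e^(−0.449219) + e^(−1.03516) + e^(−1.25781) + e^(−1.49609) + e^(−2.52344) = 0.638126 + 0.355170 + 0.284276 + 0.224004 + 0.0801833 = 1.58176.
P₀ = e^(−E₀/kT) / Z = 0.638126/1.58176 = 0.4034.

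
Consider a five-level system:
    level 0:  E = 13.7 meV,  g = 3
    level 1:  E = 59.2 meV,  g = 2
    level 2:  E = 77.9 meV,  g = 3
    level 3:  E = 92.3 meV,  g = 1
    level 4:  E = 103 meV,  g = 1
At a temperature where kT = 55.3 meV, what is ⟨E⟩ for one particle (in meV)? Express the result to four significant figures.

Eᵢ/kT = 0.247740, 1.07052, 1.40868, 1.66908, 1.86257.
Z = Σ gᵢe^(−Eᵢ/kT) = 3·e^(−0.247740) + 2·e^(−1.07052) + 3·e^(−1.40868) + 1·e^(−1.66908) + 1·e^(−1.86257) = 2.34169 + 0.685660 + 0.733397 + 0.188420 + 0.155273 = 4.10444.
⟨E⟩ = Σ Eᵢ gᵢe^(−Eᵢ/kT) / Z = (13.7·2.34169 + 59.2·0.685660 + 77.9·0.733397 + 92.3·0.188420 + 103·0.155273) / 4.10444 = 39.76 meV.

39.76 meV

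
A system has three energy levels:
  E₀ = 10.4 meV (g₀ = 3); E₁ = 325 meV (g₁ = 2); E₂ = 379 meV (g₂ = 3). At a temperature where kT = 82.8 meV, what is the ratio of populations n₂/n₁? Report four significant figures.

n₂/n₁ = (g₂/g₁) exp[−(E₂−E₁)/kT] = (3/2) × exp(−(54 meV)/(82.8 meV)) = (3/2) × exp(-0.652174) = 0.7814.

0.7814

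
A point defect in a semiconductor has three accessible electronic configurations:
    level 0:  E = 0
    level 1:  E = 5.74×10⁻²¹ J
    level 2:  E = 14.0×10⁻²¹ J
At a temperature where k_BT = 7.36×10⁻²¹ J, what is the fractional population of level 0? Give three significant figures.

Eᵢ/kT = 0, 0.77989, 1.9022.
Z = Σ e^(−Eᵢ/kT) = e^(−0) + e^(−0.77989) + e^(−1.9022) = 1.0000 + 0.45846 + 0.14924 = 1.6077.
P₀ = e^(−E₀/kT) / Z = 1.0000/1.6077 = 0.622.

0.622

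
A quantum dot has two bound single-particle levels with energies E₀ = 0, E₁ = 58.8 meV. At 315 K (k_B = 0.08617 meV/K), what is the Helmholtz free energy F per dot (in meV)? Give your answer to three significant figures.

-2.95 meV

k_BT = 0.08617 × 315 K = 27.144 meV.
Eᵢ/kT = 0, 2.1662.
Z = Σ e^(−Eᵢ/kT) = e^(−0) + e^(−2.1662) = 1.0000 + 0.11461 = 1.1146.
F = −kT ln Z = −27.144 × ln(1.1146) = −27.144 × 0.10850 = -2.95 meV.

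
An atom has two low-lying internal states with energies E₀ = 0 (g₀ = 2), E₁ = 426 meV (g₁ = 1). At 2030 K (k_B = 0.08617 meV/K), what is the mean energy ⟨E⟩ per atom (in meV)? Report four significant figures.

17.87 meV

k_BT = 0.08617 × 2030 K = 174.925 meV.
Eᵢ/kT = 0, 2.43533.
Z = Σ gᵢe^(−Eᵢ/kT) = 2·e^(−0) + 1·e^(−2.43533) = 2.00000 + 0.0875688 = 2.08757.
⟨E⟩ = Σ Eᵢ gᵢe^(−Eᵢ/kT) / Z = (0·2.00000 + 426·0.0875688) / 2.08757 = 17.87 meV.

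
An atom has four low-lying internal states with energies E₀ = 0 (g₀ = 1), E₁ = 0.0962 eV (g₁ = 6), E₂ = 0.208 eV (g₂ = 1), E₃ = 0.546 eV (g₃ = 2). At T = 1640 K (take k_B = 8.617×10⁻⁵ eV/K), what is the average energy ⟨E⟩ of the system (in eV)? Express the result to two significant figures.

0.084 eV

k_BT = 8.617×10⁻⁵ × 1640 K = 0.1413 eV.
Eᵢ/kT = 0, 0.6808, 1.472, 3.864.
Z = Σ gᵢe^(−Eᵢ/kT) = 1·e^(−0) + 6·e^(−0.6808) + 1·e^(−1.472) + 2·e^(−3.864) = 1.000 + 3.037 + 0.2295 + 0.04197 = 4.308.
⟨E⟩ = Σ Eᵢ gᵢe^(−Eᵢ/kT) / Z = (0·1.000 + 0.0962·3.037 + 0.208·0.2295 + 0.546·0.04197) / 4.308 = 0.084 eV.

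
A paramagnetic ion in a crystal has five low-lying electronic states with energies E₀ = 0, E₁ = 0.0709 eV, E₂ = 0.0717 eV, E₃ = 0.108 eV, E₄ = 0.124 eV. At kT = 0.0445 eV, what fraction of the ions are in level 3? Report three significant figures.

Eᵢ/kT = 0, 1.5933, 1.6112, 2.4270, 2.7865.
Z = Σ e^(−Eᵢ/kT) = e^(−0) + e^(−1.5933) + e^(−1.6112) + e^(−2.4270) + e^(−2.7865) = 1.0000 + 0.20325 + 0.19965 + 0.088301 + 0.061637 = 1.5528.
P₃ = e^(−E₃/kT) / Z = 0.088301/1.5528 = 0.0569.

0.0569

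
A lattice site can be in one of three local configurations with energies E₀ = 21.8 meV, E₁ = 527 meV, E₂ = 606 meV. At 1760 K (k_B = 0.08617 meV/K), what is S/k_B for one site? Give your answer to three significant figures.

k_BT = 0.08617 × 1760 K = 151.66 meV.
Eᵢ/kT = 0.14374, 3.4749, 3.9958.
Z = Σ e^(−Eᵢ/kT) = e^(−0.14374) + e^(−3.4749) + e^(−3.9958) = 0.86611 + 0.030965 + 0.018393 = 0.91547.
⟨E⟩ = Σ EᵢPᵢ = 50.625 meV.
S/k_B = ln Z + ⟨E⟩/kT = ln(0.91547) + 50.625/151.66 = -0.088318 + 0.33381 = 0.245.

0.245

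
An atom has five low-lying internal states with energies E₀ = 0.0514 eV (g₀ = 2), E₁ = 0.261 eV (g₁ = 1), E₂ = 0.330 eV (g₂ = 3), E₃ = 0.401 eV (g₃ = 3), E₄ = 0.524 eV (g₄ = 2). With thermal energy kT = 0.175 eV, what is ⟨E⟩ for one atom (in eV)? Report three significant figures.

0.179 eV

Eᵢ/kT = 0.29371, 1.4914, 1.8857, 2.2914, 2.9943.
Z = Σ gᵢe^(−Eᵢ/kT) = 2·e^(−0.29371) + 1·e^(−1.4914) + 3·e^(−1.8857) + 3·e^(−2.2914) + 2·e^(−2.9943) = 1.4910 + 0.22506 + 0.45517 + 0.30337 + 0.10014 = 2.5747.
⟨E⟩ = Σ Eᵢ gᵢe^(−Eᵢ/kT) / Z = (0.0514·1.4910 + 0.261·0.22506 + 0.330·0.45517 + 0.401·0.30337 + 0.524·0.10014) / 2.5747 = 0.179 eV.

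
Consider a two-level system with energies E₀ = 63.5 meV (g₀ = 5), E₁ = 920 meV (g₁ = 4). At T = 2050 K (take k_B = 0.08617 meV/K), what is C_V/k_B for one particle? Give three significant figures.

k_BT = 0.08617 × 2050 K = 176.65 meV.
Eᵢ/kT = 0.35947, 5.2080.
Z = Σ gᵢe^(−Eᵢ/kT) = 5·e^(−0.35947) + 4·e^(−5.2080) = 3.4902 + 0.021890 = 3.5121.
⟨E⟩ = 68.838 meV, ⟨E²⟩ = 9282.5 meV².
C_V/k_B = (⟨E²⟩ − ⟨E⟩²)/(kT)² = (9282.5 − 4738.7)/31205 = 0.146.

0.146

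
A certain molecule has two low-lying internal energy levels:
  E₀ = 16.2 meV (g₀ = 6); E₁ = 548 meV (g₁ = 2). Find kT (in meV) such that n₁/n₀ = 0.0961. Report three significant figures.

428 meV

n₁/n₀ = (g₁/g₀) exp[−(E₁−E₀)/kT] = 0.0961.
⇒ (E₁−E₀)/kT = ln((2/6)/0.0961) = ln(3.4686) = 1.2438.
kT = 531.8 meV / 1.2438 = 428 meV.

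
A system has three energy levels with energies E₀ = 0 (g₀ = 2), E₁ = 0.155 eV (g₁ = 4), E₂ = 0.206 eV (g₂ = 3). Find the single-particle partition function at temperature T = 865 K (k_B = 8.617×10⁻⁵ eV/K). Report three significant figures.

Z = 2.69

k_BT = 8.617×10⁻⁵ × 865 K = 0.074537 eV.
Eᵢ/kT = 0, 2.0795, 2.7637.
Z = Σ gᵢe^(−Eᵢ/kT) = 2·e^(−0) + 4·e^(−2.0795) + 3·e^(−2.7637) = 2.0000 + 0.49997 + 0.18917 = 2.6891.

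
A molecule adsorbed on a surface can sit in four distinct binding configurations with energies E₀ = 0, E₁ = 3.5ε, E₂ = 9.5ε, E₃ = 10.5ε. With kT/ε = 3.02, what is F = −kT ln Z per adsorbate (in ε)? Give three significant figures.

-0.990 ε

Eᵢ/kT = 0, 1.1589, 3.1457, 3.4768.
Z = Σ e^(−Eᵢ/kT) = e^(−0) + e^(−1.1589) + e^(−3.1457) + e^(−3.4768) = 1.0000 + 0.31383 + 0.043037 + 0.030906 = 1.3878.
F = −kT ln Z = −3.02 × ln(1.3878) = −3.02 × 0.32772 = -0.990 ε.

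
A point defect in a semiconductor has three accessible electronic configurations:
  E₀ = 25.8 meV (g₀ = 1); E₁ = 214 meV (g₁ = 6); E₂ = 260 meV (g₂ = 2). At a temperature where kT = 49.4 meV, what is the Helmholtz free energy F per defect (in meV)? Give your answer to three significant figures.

18.9 meV

Eᵢ/kT = 0.52227, 4.3320, 5.2632.
Z = Σ gᵢe^(−Eᵢ/kT) = 1·e^(−0.52227) + 6·e^(−4.3320) + 2·e^(−5.2632) = 0.59317 + 0.078847 + 0.010357 = 0.68237.
F = −kT ln Z = −49.4 × ln(0.68237) = −49.4 × -0.38218 = 18.9 meV.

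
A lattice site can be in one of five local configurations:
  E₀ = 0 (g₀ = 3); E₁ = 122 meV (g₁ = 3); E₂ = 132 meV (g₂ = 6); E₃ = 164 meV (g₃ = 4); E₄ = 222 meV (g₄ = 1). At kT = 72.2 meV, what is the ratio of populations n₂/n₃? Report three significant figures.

n₂/n₃ = (g₂/g₃) exp[−(E₂−E₃)/kT] = (6/4) × exp(−(-32 meV)/(72.2 meV)) = (6/4) × exp(0.44321) = 2.34.

2.34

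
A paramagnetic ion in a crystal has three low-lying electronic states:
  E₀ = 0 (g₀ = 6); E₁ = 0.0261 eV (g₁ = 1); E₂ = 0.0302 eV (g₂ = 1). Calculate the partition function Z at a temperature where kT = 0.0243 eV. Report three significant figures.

Eᵢ/kT = 0, 1.0741, 1.2428.
Z = Σ gᵢe^(−Eᵢ/kT) = 6·e^(−0) + 1·e^(−1.0741) + 1·e^(−1.2428) = 6.0000 + 0.34161 + 0.28858 = 6.6302.

Z = 6.63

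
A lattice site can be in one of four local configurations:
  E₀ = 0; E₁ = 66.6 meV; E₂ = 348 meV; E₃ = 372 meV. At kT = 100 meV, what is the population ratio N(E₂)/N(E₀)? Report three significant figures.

0.0308

n₂/n₀ = exp[−(E₂−E₀)/kT] = exp(−(348 meV)/(100 meV)) = exp(-3.4800) = 0.0308.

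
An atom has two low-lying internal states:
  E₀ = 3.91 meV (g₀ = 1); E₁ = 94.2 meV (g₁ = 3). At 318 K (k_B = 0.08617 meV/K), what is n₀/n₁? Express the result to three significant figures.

k_BT = 0.08617 × 318 K = 27.402 meV.
n₀/n₁ = (g₀/g₁) exp[−(E₀−E₁)/kT] = (1/3) × exp(−(-90.29 meV)/(27.402 meV)) = (1/3) × exp(3.2950) = 8.99.

8.99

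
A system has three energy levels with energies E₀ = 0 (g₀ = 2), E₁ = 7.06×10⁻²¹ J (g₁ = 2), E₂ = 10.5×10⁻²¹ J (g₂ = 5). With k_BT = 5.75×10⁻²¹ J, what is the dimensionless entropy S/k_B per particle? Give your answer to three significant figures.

Eᵢ/kT = 0, 1.2278, 1.8261.
Z = Σ gᵢe^(−Eᵢ/kT) = 2·e^(−0) + 2·e^(−1.2278) + 5·e^(−1.8261) = 2.0000 + 0.58587 + 0.80520 = 3.3911.
⟨E⟩ = Σ EᵢPᵢ = 3.7129 ×10⁻²¹ J.
S/k_B = ln Z + ⟨E⟩/kT = ln(3.3911) + 3.7129/5.75 = 1.2212 + 0.64572 = 1.87.

1.87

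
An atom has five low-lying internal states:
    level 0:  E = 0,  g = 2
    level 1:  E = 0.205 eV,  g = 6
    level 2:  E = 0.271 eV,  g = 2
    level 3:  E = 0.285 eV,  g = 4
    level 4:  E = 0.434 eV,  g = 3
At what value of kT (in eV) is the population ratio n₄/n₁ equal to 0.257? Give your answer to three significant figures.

n₄/n₁ = (g₄/g₁) exp[−(E₄−E₁)/kT] = 0.257.
⇒ (E₄−E₁)/kT = ln((3/6)/0.257) = ln(1.9455) = 0.66552.
kT = 0.229 eV / 0.66552 = 0.344 eV.

0.344 eV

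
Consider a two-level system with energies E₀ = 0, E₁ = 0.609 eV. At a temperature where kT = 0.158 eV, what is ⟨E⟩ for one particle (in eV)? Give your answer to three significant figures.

Eᵢ/kT = 0, 3.8544.
Z = Σ e^(−Eᵢ/kT) = e^(−0) + e^(−3.8544) = 1.0000 + 0.021186 = 1.0212.
⟨E⟩ = Σ Eᵢ e^(−Eᵢ/kT) / Z = (0·1.0000 + 0.609·0.021186) / 1.0212 = 0.0126 eV.

0.0126 eV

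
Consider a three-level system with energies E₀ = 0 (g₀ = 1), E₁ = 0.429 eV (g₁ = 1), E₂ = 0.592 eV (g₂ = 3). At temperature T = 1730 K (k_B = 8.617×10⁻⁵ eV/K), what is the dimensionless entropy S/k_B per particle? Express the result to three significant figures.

0.454

k_BT = 8.617×10⁻⁵ × 1730 K = 0.14907 eV.
Eᵢ/kT = 0, 2.8778, 3.9713.
Z = Σ gᵢe^(−Eᵢ/kT) = 1·e^(−0) + 1·e^(−2.8778) + 3·e^(−3.9713) = 1.0000 + 0.056258 + 0.056547 = 1.1128.
⟨E⟩ = Σ EᵢPᵢ = 0.051771 eV.
S/k_B = ln Z + ⟨E⟩/kT = ln(1.1128) + 0.051771/0.14907 = 0.10688 + 0.34729 = 0.454.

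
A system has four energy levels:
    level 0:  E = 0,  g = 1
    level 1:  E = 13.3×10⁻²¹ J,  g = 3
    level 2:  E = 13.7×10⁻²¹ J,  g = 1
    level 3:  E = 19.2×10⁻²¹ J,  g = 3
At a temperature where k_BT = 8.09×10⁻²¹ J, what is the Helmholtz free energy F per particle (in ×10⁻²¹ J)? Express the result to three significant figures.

-5.78 ×10⁻²¹ J

Eᵢ/kT = 0, 1.6440, 1.6934, 2.3733.
Z = Σ gᵢe^(−Eᵢ/kT) = 1·e^(−0) + 3·e^(−1.6440) + 1·e^(−1.6934) + 3·e^(−2.3733) = 1.0000 + 0.57962 + 0.18389 + 0.27952 = 2.0430.
F = −kT ln Z = −8.09 × ln(2.0430) = −8.09 × 0.71442 = -5.78 ×10⁻²¹ J.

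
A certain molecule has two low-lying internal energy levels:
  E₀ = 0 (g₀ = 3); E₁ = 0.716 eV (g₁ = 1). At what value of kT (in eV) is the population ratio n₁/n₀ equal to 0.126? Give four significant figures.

n₁/n₀ = (g₁/g₀) exp[−(E₁−E₀)/kT] = 0.126.
⇒ (E₁−E₀)/kT = ln((1/3)/0.126) = ln(2.64550) = 0.972860.
kT = 0.716 eV / 0.972860 = 0.7360 eV.

0.7360 eV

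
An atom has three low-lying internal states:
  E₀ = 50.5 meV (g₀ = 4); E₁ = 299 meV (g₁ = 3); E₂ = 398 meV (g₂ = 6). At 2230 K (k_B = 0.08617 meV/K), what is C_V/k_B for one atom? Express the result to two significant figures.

k_BT = 0.08617 × 2230 K = 192.2 meV.
Eᵢ/kT = 0.2627, 1.556, 2.071.
Z = Σ gᵢe^(−Eᵢ/kT) = 4·e^(−0.2627) + 3·e^(−1.556) + 6·e^(−2.071) = 3.076 + 0.6329 + 0.7564 = 4.465.
⟨E⟩ = 144.6 meV, ⟨E²⟩ = 41260 meV².
C_V/k_B = (⟨E²⟩ − ⟨E⟩²)/(kT)² = (41260 − 20910)/36940 = 0.55.

0.55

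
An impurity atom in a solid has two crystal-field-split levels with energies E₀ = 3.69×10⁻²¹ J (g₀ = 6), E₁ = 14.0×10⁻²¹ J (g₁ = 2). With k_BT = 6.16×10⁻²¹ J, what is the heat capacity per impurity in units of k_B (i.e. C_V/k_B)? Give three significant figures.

Eᵢ/kT = 0.59903, 2.2727.
Z = Σ gᵢe^(−Eᵢ/kT) = 6·e^(−0.59903) + 2·e^(−2.2727) = 3.2961 + 0.20607 = 3.5022.
⟨E⟩ = 4.2966, ⟨E²⟩ = 24.347.
C_V/k_B = (⟨E²⟩ − ⟨E⟩²)/(kT)² = (24.347 − 18.461)/37.946 = 0.155.

0.155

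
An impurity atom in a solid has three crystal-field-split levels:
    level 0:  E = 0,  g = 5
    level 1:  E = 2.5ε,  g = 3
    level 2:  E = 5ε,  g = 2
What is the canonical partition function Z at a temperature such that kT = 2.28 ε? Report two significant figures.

Z = 6.2

Eᵢ/kT = 0, 1.096, 2.193.
Z = Σ gᵢe^(−Eᵢ/kT) = 5·e^(−0) + 3·e^(−1.096) + 2·e^(−2.193) = 5.000 + 1.003 + 0.2232 = 6.226.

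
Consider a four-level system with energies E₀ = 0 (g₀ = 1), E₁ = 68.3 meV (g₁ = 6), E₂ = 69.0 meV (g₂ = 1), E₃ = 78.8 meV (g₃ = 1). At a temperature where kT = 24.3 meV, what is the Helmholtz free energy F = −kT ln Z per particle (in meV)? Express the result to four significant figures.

Eᵢ/kT = 0, 2.81070, 2.83951, 3.24280.
Z = Σ gᵢe^(−Eᵢ/kT) = 1·e^(−0) + 6·e^(−2.81070) + 1·e^(−2.83951) + 1·e^(−3.24280) = 1.00000 + 0.360977 + 0.0584543 + 0.0390544 = 1.45849.
F = −kT ln Z = −24.3 × ln(1.45849) = −24.3 × 0.377402 = -9.171 meV.

-9.171 meV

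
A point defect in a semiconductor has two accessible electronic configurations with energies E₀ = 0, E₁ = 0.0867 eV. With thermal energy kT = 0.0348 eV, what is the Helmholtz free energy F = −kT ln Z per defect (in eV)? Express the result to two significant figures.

-0.0028 eV

Eᵢ/kT = 0, 2.491.
Z = Σ e^(−Eᵢ/kT) = e^(−0) + e^(−2.491) = 1.000 + 0.08283 = 1.083.
F = −kT ln Z = −0.0348 × ln(1.083) = −0.0348 × 0.07973 = -0.0028 eV.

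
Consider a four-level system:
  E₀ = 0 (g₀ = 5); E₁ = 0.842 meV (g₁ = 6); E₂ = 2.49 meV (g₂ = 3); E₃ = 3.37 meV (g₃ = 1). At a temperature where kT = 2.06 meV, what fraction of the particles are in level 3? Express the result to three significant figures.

Eᵢ/kT = 0, 0.40874, 1.2087, 1.6359.
Z = Σ gᵢe^(−Eᵢ/kT) = 5·e^(−0) + 6·e^(−0.40874) + 3·e^(−1.2087) + 1·e^(−1.6359) = 5.0000 + 3.9869 + 0.89576 + 0.19478 = 10.077.
P₃ = g₃ e^(−E₃/kT) / Z = 0.19478/10.077 = 0.0193.

0.0193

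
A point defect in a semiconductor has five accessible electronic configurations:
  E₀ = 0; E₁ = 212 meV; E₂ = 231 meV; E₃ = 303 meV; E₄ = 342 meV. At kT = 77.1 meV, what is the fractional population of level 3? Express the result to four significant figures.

0.01715

Eᵢ/kT = 0, 2.74968, 2.99611, 3.92996, 4.43580.
Z = Σ e^(−Eᵢ/kT) = e^(−0) + e^(−2.74968) + e^(−2.99611) + e^(−3.92996) + e^(−4.43580) = 1.00000 + 0.0639483 + 0.0499811 + 0.0196445 + 0.0118456 = 1.14542.
P₃ = e^(−E₃/kT) / Z = 0.0196445/1.14542 = 0.01715.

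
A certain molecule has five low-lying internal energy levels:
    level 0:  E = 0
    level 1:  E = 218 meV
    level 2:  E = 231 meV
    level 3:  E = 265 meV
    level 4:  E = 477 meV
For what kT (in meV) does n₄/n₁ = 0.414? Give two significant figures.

n₄/n₁ = exp[−(E₄−E₁)/kT] = 0.414.
⇒ (E₄−E₁)/kT = ln(1/0.414) = ln(2.415) = 0.8817.
kT = 259 meV / 0.8817 = 290 meV.

290 meV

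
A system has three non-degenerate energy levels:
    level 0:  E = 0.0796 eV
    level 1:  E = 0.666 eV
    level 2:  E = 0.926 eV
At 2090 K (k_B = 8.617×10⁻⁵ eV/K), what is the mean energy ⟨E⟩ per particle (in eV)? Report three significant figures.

k_BT = 8.617×10⁻⁵ × 2090 K = 0.18010 eV.
Eᵢ/kT = 0.44198, 3.6979, 5.1416.
Z = Σ e^(−Eᵢ/kT) = e^(−0.44198) + e^(−3.6979) + e^(−5.1416) = 0.64276 + 0.024776 + 0.0058483 = 0.67338.
⟨E⟩ = Σ Eᵢ e^(−Eᵢ/kT) / Z = (0.0796·0.64276 + 0.666·0.024776 + 0.926·0.0058483) / 0.67338 = 0.109 eV.

0.109 eV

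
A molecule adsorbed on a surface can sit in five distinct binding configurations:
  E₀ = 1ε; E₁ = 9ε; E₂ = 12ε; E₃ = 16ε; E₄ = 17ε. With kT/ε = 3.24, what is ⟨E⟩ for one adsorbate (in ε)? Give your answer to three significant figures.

Eᵢ/kT = 0.30864, 2.7778, 3.7037, 4.9383, 5.2469.
Z = Σ e^(−Eᵢ/kT) = e^(−0.30864) + e^(−2.7778) + e^(−3.7037) + e^(−4.9383) + e^(−5.2469) = 0.73445 + 0.062175 + 0.024632 + 0.0071668 + 0.0052638 = 0.83369.
⟨E⟩ = Σ Eᵢ e^(−Eᵢ/kT) / Z = (1·0.73445 + 9·0.062175 + 12·0.024632 + 16·0.0071668 + 17·0.0052638) / 0.83369 = 2.15 ε.

2.15 ε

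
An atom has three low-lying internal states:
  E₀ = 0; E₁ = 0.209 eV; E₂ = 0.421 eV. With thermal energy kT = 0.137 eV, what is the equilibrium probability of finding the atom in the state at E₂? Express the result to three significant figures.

0.0366

Eᵢ/kT = 0, 1.5255, 3.0730.
Z = Σ e^(−Eᵢ/kT) = e^(−0) + e^(−1.5255) + e^(−3.0730) = 1.0000 + 0.21751 + 0.046282 = 1.2638.
P₂ = e^(−E₂/kT) / Z = 0.046282/1.2638 = 0.0366.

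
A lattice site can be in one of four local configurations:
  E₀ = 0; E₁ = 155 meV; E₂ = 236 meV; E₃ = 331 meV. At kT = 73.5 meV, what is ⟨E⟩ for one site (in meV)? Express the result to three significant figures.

Eᵢ/kT = 0, 2.1088, 3.2109, 4.5034.
Z = Σ e^(−Eᵢ/kT) = e^(−0) + e^(−2.1088) + e^(−3.2109) + e^(−4.5034) = 1.0000 + 0.12138 + 0.040320 + 0.011071 = 1.1728.
⟨E⟩ = Σ Eᵢ e^(−Eᵢ/kT) / Z = (0·1.0000 + 155·0.12138 + 236·0.040320 + 331·0.011071) / 1.1728 = 27.3 meV.

27.3 meV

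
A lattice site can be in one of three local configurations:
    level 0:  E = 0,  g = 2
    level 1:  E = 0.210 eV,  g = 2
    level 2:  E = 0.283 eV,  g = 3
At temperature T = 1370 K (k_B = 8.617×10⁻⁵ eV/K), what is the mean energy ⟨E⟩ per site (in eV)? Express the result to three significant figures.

k_BT = 8.617×10⁻⁵ × 1370 K = 0.11805 eV.
Eᵢ/kT = 0, 1.7789, 2.3973.
Z = Σ gᵢe^(−Eᵢ/kT) = 2·e^(−0) + 2·e^(−1.7789) + 3·e^(−2.3973) = 2.0000 + 0.33765 + 0.27289 = 2.6105.
⟨E⟩ = Σ Eᵢ gᵢe^(−Eᵢ/kT) / Z = (0·2.0000 + 0.210·0.33765 + 0.283·0.27289) / 2.6105 = 0.0567 eV.

0.0567 eV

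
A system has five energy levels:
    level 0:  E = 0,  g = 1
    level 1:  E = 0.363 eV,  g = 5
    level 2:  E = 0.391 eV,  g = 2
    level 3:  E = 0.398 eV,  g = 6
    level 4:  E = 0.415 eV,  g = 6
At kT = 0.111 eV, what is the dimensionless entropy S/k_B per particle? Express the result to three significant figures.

Eᵢ/kT = 0, 3.2703, 3.5225, 3.5856, 3.7387.
Z = Σ gᵢe^(−Eᵢ/kT) = 1·e^(−0) + 5·e^(−3.2703) + 2·e^(−3.5225) + 6·e^(−3.5856) + 6·e^(−3.7387) = 1.0000 + 0.18998 + 0.059051 + 0.16632 + 0.14271 = 1.5581.
⟨E⟩ = Σ EᵢPᵢ = 0.13957 eV.
S/k_B = ln Z + ⟨E⟩/kT = ln(1.5581) + 0.13957/0.111 = 0.44347 + 1.2574 = 1.70.

1.70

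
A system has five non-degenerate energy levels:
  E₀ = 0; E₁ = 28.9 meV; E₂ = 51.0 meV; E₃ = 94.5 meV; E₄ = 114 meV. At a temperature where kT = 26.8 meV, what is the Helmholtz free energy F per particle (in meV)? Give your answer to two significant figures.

-11 meV

Eᵢ/kT = 0, 1.078, 1.903, 3.526, 4.254.
Z = Σ e^(−Eᵢ/kT) = e^(−0) + e^(−1.078) + e^(−1.903) + e^(−3.526) + e^(−4.254) = 1.000 + 0.3403 + 0.1491 + 0.02942 + 0.01421 = 1.533.
F = −kT ln Z = −26.8 × ln(1.533) = −26.8 × 0.4272 = -11 meV.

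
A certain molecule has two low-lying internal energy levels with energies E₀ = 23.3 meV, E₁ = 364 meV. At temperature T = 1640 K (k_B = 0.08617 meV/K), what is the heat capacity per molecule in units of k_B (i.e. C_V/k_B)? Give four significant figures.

0.4392

k_BT = 0.08617 × 1640 K = 141.319 meV.
Eᵢ/kT = 0.164875, 2.57573.
Z = Σ e^(−Eᵢ/kT) = e^(−0.164875) + e^(−2.57573) = 0.848000 + 0.0760983 = 0.924098.
⟨E⟩ = 51.3562 meV, ⟨E²⟩ = 11409.1 meV².
C_V/k_B = (⟨E²⟩ − ⟨E⟩²)/(kT)² = (11409.1 − 2637.46)/19971.1 = 0.4392.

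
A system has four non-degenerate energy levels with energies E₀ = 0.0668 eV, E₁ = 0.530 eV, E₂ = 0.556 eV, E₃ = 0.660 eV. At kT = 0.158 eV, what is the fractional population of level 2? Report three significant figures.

0.0403

Eᵢ/kT = 0.42278, 3.3544, 3.5190, 4.1772.
Z = Σ e^(−Eᵢ/kT) = e^(−0.42278) + e^(−3.3544) + e^(−3.5190) + e^(−4.1772) = 0.65522 + 0.034930 + 0.029629 + 0.015341 = 0.73512.
P₂ = e^(−E₂/kT) / Z = 0.029629/0.73512 = 0.0403.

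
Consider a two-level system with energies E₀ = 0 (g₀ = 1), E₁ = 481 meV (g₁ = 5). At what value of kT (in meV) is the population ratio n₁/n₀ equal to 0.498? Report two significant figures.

n₁/n₀ = (g₁/g₀) exp[−(E₁−E₀)/kT] = 0.498.
⇒ (E₁−E₀)/kT = ln((5/1)/0.498) = ln(10.04) = 2.307.
kT = 481 meV / 2.307 = 210 meV.

210 meV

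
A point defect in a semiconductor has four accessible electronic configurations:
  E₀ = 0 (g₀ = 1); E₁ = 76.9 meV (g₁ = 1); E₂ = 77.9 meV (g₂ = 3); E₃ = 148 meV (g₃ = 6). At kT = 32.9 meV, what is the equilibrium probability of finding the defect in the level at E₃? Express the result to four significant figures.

Eᵢ/kT = 0, 2.33739, 2.36778, 4.49848.
Z = Σ gᵢe^(−Eᵢ/kT) = 1·e^(−0) + 1·e^(−2.33739) + 3·e^(−2.36778) + 6·e^(−4.49848) = 1.00000 + 0.0965794 + 0.281065 + 0.0667554 = 1.44440.
P₃ = g₃ e^(−E₃/kT) / Z = 0.0667554/1.44440 = 0.04622.

0.04622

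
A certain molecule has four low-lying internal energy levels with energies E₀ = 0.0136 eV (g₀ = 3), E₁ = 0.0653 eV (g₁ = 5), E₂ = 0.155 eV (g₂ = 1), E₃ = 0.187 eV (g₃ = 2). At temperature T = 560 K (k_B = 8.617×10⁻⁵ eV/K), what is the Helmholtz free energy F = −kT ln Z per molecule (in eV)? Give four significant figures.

-0.06231 eV

k_BT = 8.617×10⁻⁵ × 560 K = 0.0482552 eV.
Eᵢ/kT = 0.281835, 1.35322, 3.21209, 3.87523.
Z = Σ gᵢe^(−Eᵢ/kT) = 3·e^(−0.281835) + 5·e^(−1.35322) + 1·e^(−3.21209) + 2·e^(−3.87523) = 2.26319 + 1.29203 + 0.0402724 + 0.0414991 = 3.63699.
F = −kT ln Z = −0.0482552 × ln(3.63699) = −0.0482552 × 1.29116 = -0.06231 eV.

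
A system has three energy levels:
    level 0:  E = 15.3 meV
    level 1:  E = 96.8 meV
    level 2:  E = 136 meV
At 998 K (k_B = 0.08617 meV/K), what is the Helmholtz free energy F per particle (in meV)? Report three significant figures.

-26.9 meV

k_BT = 0.08617 × 998 K = 85.998 meV.
Eᵢ/kT = 0.17791, 1.1256, 1.5814.
Z = Σ e^(−Eᵢ/kT) = e^(−0.17791) + e^(−1.1256) + e^(−1.5814) = 0.83702 + 0.32446 + 0.20569 = 1.3672.
F = −kT ln Z = −85.998 × ln(1.3672) = −85.998 × 0.31276 = -26.9 meV.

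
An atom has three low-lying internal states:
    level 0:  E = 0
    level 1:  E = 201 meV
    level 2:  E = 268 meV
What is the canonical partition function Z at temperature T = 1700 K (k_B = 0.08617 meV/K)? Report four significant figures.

Z = 1.414

k_BT = 0.08617 × 1700 K = 146.489 meV.
Eᵢ/kT = 0, 1.37212, 1.82949.
Z = Σ e^(−Eᵢ/kT) = e^(−0) + e^(−1.37212) + e^(−1.82949) = 1.00000 + 0.253569 + 0.160495 = 1.41406.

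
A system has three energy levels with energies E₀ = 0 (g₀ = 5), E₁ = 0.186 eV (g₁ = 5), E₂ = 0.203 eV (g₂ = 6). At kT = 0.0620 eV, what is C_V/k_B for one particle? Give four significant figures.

Eᵢ/kT = 0, 3.00000, 3.27419.
Z = Σ gᵢe^(−Eᵢ/kT) = 5·e^(−0) + 5·e^(−3.00000) + 6·e^(−3.27419) = 5.00000 + 0.248935 + 0.227085 = 5.47602.
⟨E⟩ = 0.0168736 eV, ⟨E²⟩ = 0.00328160 eV².
C_V/k_B = (⟨E²⟩ − ⟨E⟩²)/(kT)² = (0.00328160 − 0.000284718)/0.00384400 = 0.7796.

0.7796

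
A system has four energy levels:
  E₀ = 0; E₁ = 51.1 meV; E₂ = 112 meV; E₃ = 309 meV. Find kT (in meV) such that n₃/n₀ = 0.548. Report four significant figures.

n₃/n₀ = exp[−(E₃−E₀)/kT] = 0.548.
⇒ (E₃−E₀)/kT = ln(1/0.548) = ln(1.82482) = 0.601481.
kT = 309 meV / 0.601481 = 513.7 meV.

513.7 meV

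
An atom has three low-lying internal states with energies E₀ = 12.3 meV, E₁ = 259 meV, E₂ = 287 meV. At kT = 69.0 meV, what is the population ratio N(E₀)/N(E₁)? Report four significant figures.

35.71

n₀/n₁ = exp[−(E₀−E₁)/kT] = exp(−(-246.7 meV)/(69.0 meV)) = exp(3.57536) = 35.71.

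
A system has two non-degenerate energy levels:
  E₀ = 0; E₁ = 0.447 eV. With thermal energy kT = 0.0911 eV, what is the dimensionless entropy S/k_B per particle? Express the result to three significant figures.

Eᵢ/kT = 0, 4.9067.
Z = Σ e^(−Eᵢ/kT) = e^(−0) + e^(−4.9067) = 1.0000 + 0.0073969 = 1.0074.
⟨E⟩ = Σ EᵢPᵢ = 0.0032821 eV.
S/k_B = ln Z + ⟨E⟩/kT = ln(1.0074) + 0.0032821/0.0911 = 0.0073728 + 0.036027 = 0.0434.

0.0434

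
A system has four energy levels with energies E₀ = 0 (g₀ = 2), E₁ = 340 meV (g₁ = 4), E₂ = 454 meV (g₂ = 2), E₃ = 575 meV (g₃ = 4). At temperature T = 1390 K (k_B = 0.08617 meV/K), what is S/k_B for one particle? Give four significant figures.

k_BT = 0.08617 × 1390 K = 119.776 meV.
Eᵢ/kT = 0, 2.83863, 3.79041, 4.80063.
Z = Σ gᵢe^(−Eᵢ/kT) = 2·e^(−0) + 4·e^(−2.83863) + 2·e^(−3.79041) + 4·e^(−4.80063) = 2.00000 + 0.234023 + 0.0451727 + 0.0328983 = 2.31209.
⟨E⟩ = Σ EᵢPᵢ = 51.4654 meV.
S/k_B = ln Z + ⟨E⟩/kT = ln(2.31209) + 51.4654/119.776 = 0.838152 + 0.429680 = 1.268.

1.268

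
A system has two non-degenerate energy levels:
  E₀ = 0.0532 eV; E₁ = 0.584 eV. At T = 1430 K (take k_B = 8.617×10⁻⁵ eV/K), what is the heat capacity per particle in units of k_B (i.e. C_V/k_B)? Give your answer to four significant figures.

0.2433

k_BT = 8.617×10⁻⁵ × 1430 K = 0.123223 eV.
Eᵢ/kT = 0.431738, 4.73937.
Z = Σ e^(−Eᵢ/kT) = e^(−0.431738) + e^(−4.73937) = 0.649379 + 0.00874415 = 0.658123.
⟨E⟩ = 0.0602525 eV, ⟨E²⟩ = 0.00732408 eV².
C_V/k_B = (⟨E²⟩ − ⟨E⟩²)/(kT)² = (0.00732408 − 0.00363036)/0.0151839 = 0.2433.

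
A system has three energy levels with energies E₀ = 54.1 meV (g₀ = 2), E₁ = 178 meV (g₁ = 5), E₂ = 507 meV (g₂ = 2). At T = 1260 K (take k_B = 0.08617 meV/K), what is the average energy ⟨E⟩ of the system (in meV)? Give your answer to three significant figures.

112 meV

k_BT = 0.08617 × 1260 K = 108.57 meV.
Eᵢ/kT = 0.49830, 1.6395, 4.6698.
Z = Σ gᵢe^(−Eᵢ/kT) = 2·e^(−0.49830) + 5·e^(−1.6395) + 2·e^(−4.6698) = 1.2151 + 0.97039 + 0.018748 = 2.2042.
⟨E⟩ = Σ Eᵢ gᵢe^(−Eᵢ/kT) / Z = (54.1·1.2151 + 178·0.97039 + 507·0.018748) / 2.2042 = 112 meV.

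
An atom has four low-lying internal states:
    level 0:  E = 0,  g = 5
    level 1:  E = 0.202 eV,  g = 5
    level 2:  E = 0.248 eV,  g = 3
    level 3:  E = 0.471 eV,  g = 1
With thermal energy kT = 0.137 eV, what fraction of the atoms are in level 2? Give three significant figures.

0.0736

Eᵢ/kT = 0, 1.4745, 1.8102, 3.4380.
Z = Σ gᵢe^(−Eᵢ/kT) = 5·e^(−0) + 5·e^(−1.4745) + 3·e^(−1.8102) + 1·e^(−3.4380) = 5.0000 + 1.1445 + 0.49086 + 0.032129 = 6.6675.
P₂ = g₂ e^(−E₂/kT) / Z = 0.49086/6.6675 = 0.0736.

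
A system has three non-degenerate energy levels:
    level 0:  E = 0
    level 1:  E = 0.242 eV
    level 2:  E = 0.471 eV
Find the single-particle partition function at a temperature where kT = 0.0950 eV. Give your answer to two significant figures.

Eᵢ/kT = 0, 2.547, 4.958.
Z = Σ e^(−Eᵢ/kT) = e^(−0) + e^(−2.547) + e^(−4.958) = 1.000 + 0.07832 + 0.007027 = 1.085.

Z = 1.1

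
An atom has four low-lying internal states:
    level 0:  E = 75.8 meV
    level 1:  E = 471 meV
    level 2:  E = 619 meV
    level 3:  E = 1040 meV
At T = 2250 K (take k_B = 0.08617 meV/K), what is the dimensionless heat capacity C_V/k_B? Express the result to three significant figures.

0.839

k_BT = 0.08617 × 2250 K = 193.88 meV.
Eᵢ/kT = 0.39096, 2.4293, 3.1927, 5.3641.
Z = Σ e^(−Eᵢ/kT) = e^(−0.39096) + e^(−2.4293) + e^(−3.1927) + e^(−5.3641) = 0.67641 + 0.088098 + 0.041061 + 0.0046817 = 0.81025.
⟨E⟩ = 151.87 meV, ⟨E²⟩ = 54584 meV².
C_V/k_B = (⟨E²⟩ − ⟨E⟩²)/(kT)² = (54584 − 23064)/37589 = 0.839.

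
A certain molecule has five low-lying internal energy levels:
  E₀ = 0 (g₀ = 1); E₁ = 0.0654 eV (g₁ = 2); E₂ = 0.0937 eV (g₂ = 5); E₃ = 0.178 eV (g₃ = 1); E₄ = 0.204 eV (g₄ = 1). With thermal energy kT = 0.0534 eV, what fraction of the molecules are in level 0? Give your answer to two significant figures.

0.40

Eᵢ/kT = 0, 1.225, 1.755, 3.333, 3.820.
Z = Σ gᵢe^(−Eᵢ/kT) = 1·e^(−0) + 2·e^(−1.225) + 5·e^(−1.755) + 1·e^(−3.333) + 1·e^(−3.820) = 1.000 + 0.5875 + 0.8645 + 0.03569 + 0.02193 = 2.510.
P₀ = g₀ e^(−E₀/kT) / Z = 1.000/2.510 = 0.40.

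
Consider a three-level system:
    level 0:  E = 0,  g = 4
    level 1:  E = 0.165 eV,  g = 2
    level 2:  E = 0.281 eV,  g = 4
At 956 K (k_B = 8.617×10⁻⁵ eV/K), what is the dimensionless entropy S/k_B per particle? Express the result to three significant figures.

k_BT = 8.617×10⁻⁵ × 956 K = 0.082379 eV.
Eᵢ/kT = 0, 2.0029, 3.4111.
Z = Σ gᵢe^(−Eᵢ/kT) = 4·e^(−0) + 2·e^(−2.0029) + 4·e^(−3.4111) = 4.0000 + 0.26989 + 0.13202 = 4.4019.
⟨E⟩ = Σ EᵢPᵢ = 0.018544 eV.
S/k_B = ln Z + ⟨E⟩/kT = ln(4.4019) + 0.018544/0.082379 = 1.4820 + 0.22511 = 1.71.

1.71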